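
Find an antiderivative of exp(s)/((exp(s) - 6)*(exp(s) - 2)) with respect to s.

log(exp(s) - 6)/4 - log(exp(s) - 2)/4 + C

Let u = e^s, du = e^s ds.
The integral becomes ∫ du/((u-2)(u-6)); decompose into partial fractions.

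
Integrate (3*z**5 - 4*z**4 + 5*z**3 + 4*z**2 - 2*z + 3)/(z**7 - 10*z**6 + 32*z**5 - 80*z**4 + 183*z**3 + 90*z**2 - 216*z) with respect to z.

Factor the denominator: z*(z - 6)*(z - 4)*(z - 1)*(z + 1)*(z**2 + 9).
Partial-fraction decomposition: -7*(73*z - 18)/(2250*(z**2 + 9)) - 3/(700*(z + 1)) + 3/(100*(z - 1)) - 809/(1000*(z - 4)) + 717/(700*(z - 6)) - 1/(72*z).
Integrate each term; A/(z−a) gives A·log|z−a|; the (Bz+D)/(z²+p²) term gives a log and an atan.

-log(z)/72 + 717*log(z - 6)/700 - 809*log(z - 4)/1000 + 3*log(z - 1)/100 - 3*log(z + 1)/700 - 511*log(z**2 + 9)/4500 + 7*atan(z/3)/375 + C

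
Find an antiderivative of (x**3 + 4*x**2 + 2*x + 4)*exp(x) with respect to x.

Use integration by parts with u = x**3 + 4*x**2 + 2*x + 4, dv = exp(x) dx, so v = exp(x).
Apply parts 3 times (tabular method): alternate signs, differentiate u down to 0, integrate dv up.

(x**3 + x**2 + 4)*exp(x) + C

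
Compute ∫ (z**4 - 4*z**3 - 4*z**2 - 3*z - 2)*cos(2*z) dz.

z**4*sin(2*z)/2 - 2*z**3*sin(2*z) + z**3*cos(2*z) - 7*z**2*sin(2*z)/2 - 3*z**2*cos(2*z) + 3*z*sin(2*z)/2 - 7*z*cos(2*z)/2 + 3*sin(2*z)/4 + 3*cos(2*z)/4 + C

Use integration by parts with u = z**4 - 4*z**3 - 4*z**2 - 3*z - 2, dv = cos(2*z) dz, so v = sin(2*z)/2.
Apply parts 4 times (tabular method): alternate signs, differentiate u down to 0, integrate dv up.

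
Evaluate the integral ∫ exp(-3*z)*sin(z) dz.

Let I denote the integral. Integrate by parts with u = sin(z), dv = exp(-3*z) dz, so v = -exp(-3*z)/3: I = -exp(-3*z)*sin(z)/3 + (1/3)·∫ exp(-3*z)*cos(z) dz.
Apply parts again with u = cos(z), dv = exp(-3*z) dz: ∫ exp(-3*z)*cos(z) dz = -exp(-3*z)*cos(z)/3 − (1/3)·I. Substituting back brings back I: I = -exp(-3*z)*sin(z)/3 - exp(-3*z)*cos(z)/9 − (1/9)·I.
Solving for I: (1 + 1/9)·I equals the remaining terms, so I = (9/10)·(-exp(-3*z)*sin(z)/3 - exp(-3*z)*cos(z)/9).

-3*exp(-3*z)*sin(z)/10 - exp(-3*z)*cos(z)/10 + C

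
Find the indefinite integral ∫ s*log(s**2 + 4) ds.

Let u = s**2 + 4, so du = (2*s) ds.
The integral becomes (1/2)·∫ log(u) du; integrate by parts with u′=log(u), dv′=du.

s**2*log(s**2 + 4)/2 - s**2/2 + 2*log(s**2 + 4) + C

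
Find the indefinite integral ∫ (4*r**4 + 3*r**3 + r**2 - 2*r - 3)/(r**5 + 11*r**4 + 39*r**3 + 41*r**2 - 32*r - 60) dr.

Factor the denominator: (r - 1)*(r + 2)**2*(r + 3)*(r + 5).
Partial-fraction decomposition: 719/(36*(r + 5)) - 255/(8*(r + 3)) + 143/(9*(r + 2)) - 5/(r + 2)**2 + 1/(72*(r - 1)).
Integrate each term; A/(r−a) gives A·log|r−a|; A/(r−a)² gives −A/(r−a).

log(r - 1)/72 + 143*log(r + 2)/9 - 255*log(r + 3)/8 + 719*log(r + 5)/36 + 5/(r + 2) + C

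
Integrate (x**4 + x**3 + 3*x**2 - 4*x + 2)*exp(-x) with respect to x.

Use integration by parts with u = x**4 + x**3 + 3*x**2 - 4*x + 2, dv = exp(-x) dx, so v = -exp(-x).
Apply parts 4 times (tabular method): alternate signs, differentiate u down to 0, integrate dv up.

(-x**4 - 5*x**3 - 18*x**2 - 32*x - 34)*exp(-x) + C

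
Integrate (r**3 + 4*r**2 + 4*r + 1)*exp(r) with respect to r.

(r**3 + r**2 + 2*r - 1)*exp(r) + C

Use integration by parts with u = r**3 + 4*r**2 + 4*r + 1, dv = exp(r) dr, so v = exp(r).
Apply parts 3 times (tabular method): alternate signs, differentiate u down to 0, integrate dv up.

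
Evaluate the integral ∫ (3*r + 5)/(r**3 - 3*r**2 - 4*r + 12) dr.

14*log(r - 3)/5 - 11*log(r - 2)/4 - log(r + 2)/20 + C

Factor the denominator: (r - 3)*(r - 2)*(r + 2).
Partial-fraction decomposition: -1/(20*(r + 2)) - 11/(4*(r - 2)) + 14/(5*(r - 3)).
Integrate each term: A/(r−a) contributes A·log|r−a|.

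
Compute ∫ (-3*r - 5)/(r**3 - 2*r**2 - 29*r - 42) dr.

Factor the denominator: (r - 7)*(r + 2)*(r + 3).
Partial-fraction decomposition: 2/(5*(r + 3)) - 1/(9*(r + 2)) - 13/(45*(r - 7)).
Integrate each term: A/(r−a) contributes A·log|r−a|.

-13*log(r - 7)/45 - log(r + 2)/9 + 2*log(r + 3)/5 + C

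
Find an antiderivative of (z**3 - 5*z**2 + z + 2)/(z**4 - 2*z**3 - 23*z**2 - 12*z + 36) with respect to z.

11*log(z - 6)/90 + log(z - 1)/60 - 7*log(z + 2)/6 + 73*log(z + 3)/36 + C

Factor the denominator: (z - 6)*(z - 1)*(z + 2)*(z + 3).
Partial-fraction decomposition: 73/(36*(z + 3)) - 7/(6*(z + 2)) + 1/(60*(z - 1)) + 11/(90*(z - 6)).
Integrate each term: A/(z−a) contributes A·log|z−a|.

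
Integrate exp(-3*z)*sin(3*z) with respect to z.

-exp(-3*z)*sin(3*z)/6 - exp(-3*z)*cos(3*z)/6 + C

Let I denote the integral. Integrate by parts with u = sin(3*z), dv = exp(-3*z) dz, so v = -exp(-3*z)/3: I = -exp(-3*z)*sin(3*z)/3 + ∫ exp(-3*z)*cos(3*z) dz.
Apply parts again with u = cos(3*z), dv = exp(-3*z) dz: ∫ exp(-3*z)*cos(3*z) dz = -exp(-3*z)*cos(3*z)/3 − I. Substituting back brings back I: I = -exp(-3*z)*sin(3*z)/3 - exp(-3*z)*cos(3*z)/3 − I.
Solving for I: (1 + 1)·I equals the remaining terms, so I = (1/2)·(-exp(-3*z)*sin(3*z)/3 - exp(-3*z)*cos(3*z)/3).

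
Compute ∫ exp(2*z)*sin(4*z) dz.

Let I denote the integral. Integrate by parts with u = sin(4*z), dv = exp(2*z) dz, so v = exp(2*z)/2: I = exp(2*z)*sin(4*z)/2 − 2·∫ exp(2*z)*cos(4*z) dz.
Apply parts again with u = cos(4*z), dv = exp(2*z) dz: ∫ exp(2*z)*cos(4*z) dz = exp(2*z)*cos(4*z)/2 + 2·I. Substituting back brings back I: I = exp(2*z)*sin(4*z)/2 - exp(2*z)*cos(4*z) − 4·I.
Solving for I: (1 + 4)·I equals the remaining terms, so I = (1/5)·(exp(2*z)*sin(4*z)/2 - exp(2*z)*cos(4*z)).

exp(2*z)*sin(4*z)/10 - exp(2*z)*cos(4*z)/5 + C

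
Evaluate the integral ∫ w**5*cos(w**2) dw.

Let u = w², du = 2w dw; rewrite as (1/2)∫ u^2·cos(1u) du.
Now integrate by parts 2 times.

w**4*sin(w**2)/2 + w**2*cos(w**2) - sin(w**2) + C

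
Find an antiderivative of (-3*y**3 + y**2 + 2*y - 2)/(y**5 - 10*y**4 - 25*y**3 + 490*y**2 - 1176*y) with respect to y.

log(y)/588 - 484*log(y - 7)/147 + 301*log(y - 6)/78 - 85*log(y - 4)/132 + 531*log(y + 7)/7007 + C

Factor the denominator: y*(y - 7)*(y - 6)*(y - 4)*(y + 7).
Partial-fraction decomposition: 531/(7007*(y + 7)) - 85/(132*(y - 4)) + 301/(78*(y - 6)) - 484/(147*(y - 7)) + 1/(588*y).
Integrate each term: A/(y−a) contributes A·log|y−a|.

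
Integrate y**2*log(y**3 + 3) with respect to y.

y**3*log(y**3 + 3)/3 - y**3/3 + log(y**3 + 3) + C

Let u = y**3 + 3, so du = (3*y**2) dy.
The integral becomes (1/3)·∫ log(u) du; integrate by parts with u′=log(u), dv′=du.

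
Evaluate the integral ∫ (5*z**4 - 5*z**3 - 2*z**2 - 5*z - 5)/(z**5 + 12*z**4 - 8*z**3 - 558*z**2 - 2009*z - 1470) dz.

423*log(z - 7)/728 - log(z + 1)/120 + 155*log(z + 5)/4 - 7513*log(z + 6)/65 + 3413*log(z + 7)/42 + C

Factor the denominator: (z - 7)*(z + 1)*(z + 5)*(z + 6)*(z + 7).
Partial-fraction decomposition: 3413/(42*(z + 7)) - 7513/(65*(z + 6)) + 155/(4*(z + 5)) - 1/(120*(z + 1)) + 423/(728*(z - 7)).
Integrate each term: A/(z−a) contributes A·log|z−a|.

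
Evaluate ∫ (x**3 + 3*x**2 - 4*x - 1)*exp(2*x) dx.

(4*x**3 + 6*x**2 - 22*x + 7)*exp(2*x)/8 + C

Use integration by parts with u = x**3 + 3*x**2 - 4*x - 1, dv = exp(2*x) dx, so v = exp(2*x)/2.
Apply parts 3 times (tabular method): alternate signs, differentiate u down to 0, integrate dv up.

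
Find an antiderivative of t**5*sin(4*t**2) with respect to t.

-t**4*cos(4*t**2)/8 + t**2*sin(4*t**2)/16 + cos(4*t**2)/64 + C

Let u = t², du = 2t dt; rewrite as (1/2)∫ u^2·sin(4u) du.
Now integrate by parts 2 times.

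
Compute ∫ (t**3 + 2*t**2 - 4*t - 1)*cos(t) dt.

Use integration by parts with u = t**3 + 2*t**2 - 4*t - 1, dv = cos(t) dt, so v = sin(t).
Apply parts 3 times (tabular method): alternate signs, differentiate u down to 0, integrate dv up.

t**3*sin(t) + 2*t**2*sin(t) + 3*t**2*cos(t) - 10*t*sin(t) + 4*t*cos(t) - 5*sin(t) - 10*cos(t) + C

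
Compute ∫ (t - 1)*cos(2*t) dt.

t*sin(2*t)/2 - sin(2*t)/2 + cos(2*t)/4 + C

Use integration by parts with u = t - 1, dv = cos(2*t) dt, so v = sin(2*t)/2.
Apply parts 1 times (tabular method): alternate signs, differentiate u down to 0, integrate dv up.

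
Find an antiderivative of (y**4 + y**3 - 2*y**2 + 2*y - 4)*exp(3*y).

(27*y**4 - 9*y**3 - 45*y**2 + 84*y - 136)*exp(3*y)/81 + C

Use integration by parts with u = y**4 + y**3 - 2*y**2 + 2*y - 4, dv = exp(3*y) dy, so v = exp(3*y)/3.
Apply parts 4 times (tabular method): alternate signs, differentiate u down to 0, integrate dv up.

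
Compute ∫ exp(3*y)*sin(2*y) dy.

Let I denote the integral. Integrate by parts with u = sin(2*y), dv = exp(3*y) dy, so v = exp(3*y)/3: I = exp(3*y)*sin(2*y)/3 − (2/3)·∫ exp(3*y)*cos(2*y) dy.
Apply parts again with u = cos(2*y), dv = exp(3*y) dy: ∫ exp(3*y)*cos(2*y) dy = exp(3*y)*cos(2*y)/3 + (2/3)·I. Substituting back brings back I: I = exp(3*y)*sin(2*y)/3 - 2*exp(3*y)*cos(2*y)/9 − (4/9)·I.
Solving for I: (1 + 4/9)·I equals the remaining terms, so I = (9/13)·(exp(3*y)*sin(2*y)/3 - 2*exp(3*y)*cos(2*y)/9).

3*exp(3*y)*sin(2*y)/13 - 2*exp(3*y)*cos(2*y)/13 + C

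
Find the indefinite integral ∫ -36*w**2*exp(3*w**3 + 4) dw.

Let u = 3*w**3 + 4, so du = (9*w**2) dw.
Rewriting, the integral becomes -4·∫ e^u du = -4·e^u.
Substituting back, u = 3*w**3 + 4.

-4*exp(3*w**3 + 4) + C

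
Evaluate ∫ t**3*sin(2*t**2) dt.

Let u = t², du = 2t dt; rewrite as (1/2)∫ u^1·sin(2u) du.
Now integrate by parts 1 time.

-t**2*cos(2*t**2)/4 + sin(2*t**2)/8 + C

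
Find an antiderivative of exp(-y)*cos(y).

exp(-y)*sin(y)/2 - exp(-y)*cos(y)/2 + C

Let I denote the integral. Integrate by parts with u = cos(y), dv = exp(-y) dy, so v = -exp(-y): I = -exp(-y)*cos(y) − ∫ exp(-y)*sin(y) dy.
Apply parts again with u = sin(y), dv = exp(-y) dy: ∫ exp(-y)*sin(y) dy = -exp(-y)*sin(y) + I. Substituting back brings back I: I = exp(-y)*sin(y) - exp(-y)*cos(y) − I.
Solving for I: (1 + 1)·I equals the remaining terms, so I = (1/2)·(exp(-y)*sin(y) - exp(-y)*cos(y)).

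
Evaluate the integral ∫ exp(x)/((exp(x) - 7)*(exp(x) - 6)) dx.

log(exp(x) - 7) - log(exp(x) - 6) + C

Let u = e^x, du = e^x dx.
The integral becomes ∫ du/((u-6)(u-7)); decompose into partial fractions.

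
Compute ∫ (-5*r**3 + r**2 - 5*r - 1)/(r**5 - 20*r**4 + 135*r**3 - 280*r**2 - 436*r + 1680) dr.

Factor the denominator: (r - 7)*(r - 6)*(r - 5)*(r - 4)*(r + 2).
Partial-fraction decomposition: 53/(3024*(r + 2)) + 325/(36*(r - 4)) - 313/(7*(r - 5)) + 1075/(16*(r - 6)) - 851/(27*(r - 7)).
Integrate each term: A/(r−a) contributes A·log|r−a|.

-851*log(r - 7)/27 + 1075*log(r - 6)/16 - 313*log(r - 5)/7 + 325*log(r - 4)/36 + 53*log(r + 2)/3024 + C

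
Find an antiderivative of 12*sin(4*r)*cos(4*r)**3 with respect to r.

Let u = cos(4*r), so du = (-4*sin(4*r)) dr.
Rewriting, the integral becomes -3·∫ u^3 du = -3·u^4/4.
Substituting back, u = cos(4*r).

-3*cos(4*r)**4/4 + C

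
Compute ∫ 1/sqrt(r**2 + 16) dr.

log(r + sqrt(r**2 + 16)) + C

Substitute r = 4·tan(θ), so dr = 4·sec(θ)^2 dθ and the radical becomes sqrt(r**2 + 16) = 4·sec(θ) by the Pythagorean identity.
Integrate the resulting trig expression in θ, then back-substitute tan(θ) = r/4, sec(θ) = sqrt(r**2 + 16)/4 (absorbing any constant into C).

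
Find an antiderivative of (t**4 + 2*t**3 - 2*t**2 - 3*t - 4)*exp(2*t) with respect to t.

Use integration by parts with u = t**4 + 2*t**3 - 2*t**2 - 3*t - 4, dv = exp(2*t) dt, so v = exp(2*t)/2.
Apply parts 4 times (tabular method): alternate signs, differentiate u down to 0, integrate dv up.

(2*t**4 - 4*t**2 - 2*t - 7)*exp(2*t)/4 + C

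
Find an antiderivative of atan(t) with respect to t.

Use integration by parts with u = arctan(t), dv = dt.
Then du = 1/(t**2 + 1) dt.

t*atan(t) - log(t**2 + 1)/2 + C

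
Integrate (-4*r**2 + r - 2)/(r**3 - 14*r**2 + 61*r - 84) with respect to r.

-191*log(r - 7)/12 + 62*log(r - 4)/3 - 35*log(r - 3)/4 + C

Factor the denominator: (r - 7)*(r - 4)*(r - 3).
Partial-fraction decomposition: -35/(4*(r - 3)) + 62/(3*(r - 4)) - 191/(12*(r - 7)).
Integrate each term: A/(r−a) contributes A·log|r−a|.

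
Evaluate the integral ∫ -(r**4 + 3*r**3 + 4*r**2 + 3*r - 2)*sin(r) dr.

r**4*cos(r) - 4*r**3*sin(r) + 3*r**3*cos(r) - 9*r**2*sin(r) - 8*r**2*cos(r) + 16*r*sin(r) - 15*r*cos(r) + 15*sin(r) + 14*cos(r) + C

Use integration by parts with u = r**4 + 3*r**3 + 4*r**2 + 3*r - 2, dv = -sin(r) dr, so v = cos(r).
Apply parts 4 times (tabular method): alternate signs, differentiate u down to 0, integrate dv up.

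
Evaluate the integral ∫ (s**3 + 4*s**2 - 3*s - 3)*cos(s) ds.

Use integration by parts with u = s**3 + 4*s**2 - 3*s - 3, dv = cos(s) ds, so v = sin(s).
Apply parts 3 times (tabular method): alternate signs, differentiate u down to 0, integrate dv up.

s**3*sin(s) + 4*s**2*sin(s) + 3*s**2*cos(s) - 9*s*sin(s) + 8*s*cos(s) - 11*sin(s) - 9*cos(s) + C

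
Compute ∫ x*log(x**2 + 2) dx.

Let u = x**2 + 2, so du = (2*x) dx.
The integral becomes (1/2)·∫ log(u) du; integrate by parts with u′=log(u), dv′=du.

x**2*log(x**2 + 2)/2 - x**2/2 + log(x**2 + 2) + C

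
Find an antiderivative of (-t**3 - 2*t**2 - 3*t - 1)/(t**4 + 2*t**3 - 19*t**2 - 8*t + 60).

Factor the denominator: (t - 3)*(t - 2)*(t + 2)*(t + 5).
Partial-fraction decomposition: -89/(168*(t + 5)) + 1/(12*(t + 2)) + 23/(28*(t - 2)) - 11/(8*(t - 3)).
Integrate each term: A/(t−a) contributes A·log|t−a|.

-11*log(t - 3)/8 + 23*log(t - 2)/28 + log(t + 2)/12 - 89*log(t + 5)/168 + C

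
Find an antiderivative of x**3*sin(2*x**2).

-x**2*cos(2*x**2)/4 + sin(2*x**2)/8 + C

Let u = x², du = 2x dx; rewrite as (1/2)∫ u^1·sin(2u) du.
Now integrate by parts 1 time.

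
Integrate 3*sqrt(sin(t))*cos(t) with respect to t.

Let u = sin(t), so du = (cos(t)) dt.
Rewriting, the integral becomes 3·∫ √u du = 3·(2/3)u^(3/2).
Substituting back, u = sin(t).

2*sin(t)**(3/2) + C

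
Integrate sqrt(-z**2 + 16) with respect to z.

Substitute z = 4·sin(θ), so dz = 4·cos(θ) dθ and the radical becomes sqrt(-z**2 + 16) = 4·cos(θ) by the Pythagorean identity.
Integrate the resulting trig expression in θ, then back-substitute θ = asin(z/4), sin(θ) = z/4, cos(θ) = sqrt(-z**2 + 16)/4 (absorbing any constant into C).

z*sqrt(-z**2 + 16)/2 + 8*asin(z/4) + C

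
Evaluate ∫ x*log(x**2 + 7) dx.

Let u = x**2 + 7, so du = (2*x) dx.
The integral becomes (1/2)·∫ log(u) du; integrate by parts with u′=log(u), dv′=du.

x**2*log(x**2 + 7)/2 - x**2/2 + 7*log(x**2 + 7)/2 + C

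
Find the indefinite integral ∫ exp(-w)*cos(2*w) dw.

2*exp(-w)*sin(2*w)/5 - exp(-w)*cos(2*w)/5 + C

Let I denote the integral. Integrate by parts with u = cos(2*w), dv = exp(-w) dw, so v = -exp(-w): I = -exp(-w)*cos(2*w) − 2·∫ exp(-w)*sin(2*w) dw.
Apply parts again with u = sin(2*w), dv = exp(-w) dw: ∫ exp(-w)*sin(2*w) dw = -exp(-w)*sin(2*w) + 2·I. Substituting back brings back I: I = 2*exp(-w)*sin(2*w) - exp(-w)*cos(2*w) − 4·I.
Solving for I: (1 + 4)·I equals the remaining terms, so I = (1/5)·(2*exp(-w)*sin(2*w) - exp(-w)*cos(2*w)).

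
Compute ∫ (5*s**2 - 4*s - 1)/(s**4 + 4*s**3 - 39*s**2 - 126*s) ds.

Factor the denominator: s*(s - 6)*(s + 3)*(s + 7).
Partial-fraction decomposition: -68/(91*(s + 7)) + 14/(27*(s + 3)) + 155/(702*(s - 6)) + 1/(126*s).
Integrate each term: A/(s−a) contributes A·log|s−a|.

log(s)/126 + 155*log(s - 6)/702 + 14*log(s + 3)/27 - 68*log(s + 7)/91 + C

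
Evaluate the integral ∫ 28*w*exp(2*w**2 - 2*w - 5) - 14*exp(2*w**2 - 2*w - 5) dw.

7*exp(2*w**2 - 2*w - 5) + C

Let u = 2*w**2 - 2*w - 5, so du = (4*w - 2) dw.
Rewriting, the integral becomes 7·∫ e^u du = 7·e^u.
Substituting back, u = 2*w**2 - 2*w - 5.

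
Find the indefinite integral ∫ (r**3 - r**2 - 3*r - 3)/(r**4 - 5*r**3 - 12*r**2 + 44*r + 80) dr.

Factor the denominator: (r - 5)*(r - 4)*(r + 2)**2.
Partial-fraction decomposition: 143/(588*(r + 2)) - 3/(14*(r + 2)**2) - 11/(12*(r - 4)) + 82/(49*(r - 5)).
Integrate each term; A/(r−a) gives A·log|r−a|; A/(r−a)² gives −A/(r−a).

82*log(r - 5)/49 - 11*log(r - 4)/12 + 143*log(r + 2)/588 + 3/(14*r + 28) + C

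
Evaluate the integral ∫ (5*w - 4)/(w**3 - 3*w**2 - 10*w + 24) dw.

8*log(w - 4)/7 - 3*log(w - 2)/5 - 19*log(w + 3)/35 + C

Factor the denominator: (w - 4)*(w - 2)*(w + 3).
Partial-fraction decomposition: -19/(35*(w + 3)) - 3/(5*(w - 2)) + 8/(7*(w - 4)).
Integrate each term: A/(w−a) contributes A·log|w−a|.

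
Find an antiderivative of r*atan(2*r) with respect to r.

r**2*atan(2*r)/2 - r/4 + atan(2*r)/8 + C

Use integration by parts with u = arctan(2*r), dv = r dr.
Then du = 2/(4*r**2 + 1) dr.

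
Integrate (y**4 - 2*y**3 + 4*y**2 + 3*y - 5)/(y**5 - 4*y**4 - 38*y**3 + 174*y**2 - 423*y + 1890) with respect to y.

Factor the denominator: (y - 6)*(y - 5)*(y + 7)*(y**2 + 9).
Partial-fraction decomposition: (3703*y - 372)/(44370*(y**2 + 9)) + 3257/(9048*(y + 7)) - 485/(408*(y - 5)) + 1021/(585*(y - 6)).
Integrate each term; A/(y−a) gives A·log|y−a|; the (By+D)/(y²+p²) term gives a log and an atan.

1021*log(y - 6)/585 - 485*log(y - 5)/408 + 3257*log(y + 7)/9048 + 3703*log(y**2 + 9)/88740 - 62*atan(y/3)/22185 + C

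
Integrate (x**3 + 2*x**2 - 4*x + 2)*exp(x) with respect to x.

(x**3 - x**2 - 2*x + 4)*exp(x) + C

Use integration by parts with u = x**3 + 2*x**2 - 4*x + 2, dv = exp(x) dx, so v = exp(x).
Apply parts 3 times (tabular method): alternate signs, differentiate u down to 0, integrate dv up.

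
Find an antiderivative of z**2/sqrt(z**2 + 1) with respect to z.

z*sqrt(z**2 + 1)/2 - log(z + sqrt(z**2 + 1))/2 + C

Substitute z = tan(θ), so dz = sec(θ)^2 dθ and the radical becomes sqrt(z**2 + 1) = sec(θ) by the Pythagorean identity.
Integrate the resulting trig expression in θ, then back-substitute tan(θ) = z, sec(θ) = sqrt(z**2 + 1) (absorbing any constant into C).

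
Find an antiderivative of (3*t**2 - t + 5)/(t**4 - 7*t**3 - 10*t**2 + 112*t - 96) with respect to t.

Factor the denominator: (t - 6)*(t - 4)*(t - 1)*(t + 4).
Partial-fraction decomposition: -57/(400*(t + 4)) + 7/(75*(t - 1)) - 49/(48*(t - 4)) + 107/(100*(t - 6)).
Integrate each term: A/(t−a) contributes A·log|t−a|.

107*log(t - 6)/100 - 49*log(t - 4)/48 + 7*log(t - 1)/75 - 57*log(t + 4)/400 + C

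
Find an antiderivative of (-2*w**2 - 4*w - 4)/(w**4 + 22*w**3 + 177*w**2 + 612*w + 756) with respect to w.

-5*log(w + 3)/18 - 164*log(w + 6)/9 + 37*log(w + 7)/2 - 52/(3*w + 18) + C

Factor the denominator: (w + 3)*(w + 6)**2*(w + 7).
Partial-fraction decomposition: 37/(2*(w + 7)) - 164/(9*(w + 6)) + 52/(3*(w + 6)**2) - 5/(18*(w + 3)).
Integrate each term; A/(w−a) gives A·log|w−a|; A/(w−a)² gives −A/(w−a).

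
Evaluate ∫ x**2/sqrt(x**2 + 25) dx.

Substitute x = 5·tan(θ), so dx = 5·sec(θ)^2 dθ and the radical becomes sqrt(x**2 + 25) = 5·sec(θ) by the Pythagorean identity.
Integrate the resulting trig expression in θ, then back-substitute tan(θ) = x/5, sec(θ) = sqrt(x**2 + 25)/5 (absorbing any constant into C).

x*sqrt(x**2 + 25)/2 - 25*log(x + sqrt(x**2 + 25))/2 + C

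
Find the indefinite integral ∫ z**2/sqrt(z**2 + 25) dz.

z*sqrt(z**2 + 25)/2 - 25*log(z + sqrt(z**2 + 25))/2 + C

Substitute z = 5·tan(θ), so dz = 5·sec(θ)^2 dθ and the radical becomes sqrt(z**2 + 25) = 5·sec(θ) by the Pythagorean identity.
Integrate the resulting trig expression in θ, then back-substitute tan(θ) = z/5, sec(θ) = sqrt(z**2 + 25)/5 (absorbing any constant into C).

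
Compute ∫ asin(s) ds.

s*asin(s) + sqrt(-s**2 + 1) + C

Use integration by parts with u = arcsin(s), dv = ds.
Then du = 1/sqrt(-s**2 + 1) ds.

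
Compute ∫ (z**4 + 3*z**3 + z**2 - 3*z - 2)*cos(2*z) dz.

Use integration by parts with u = z**4 + 3*z**3 + z**2 - 3*z - 2, dv = cos(2*z) dz, so v = sin(2*z)/2.
Apply parts 4 times (tabular method): alternate signs, differentiate u down to 0, integrate dv up.

z**4*sin(2*z)/2 + 3*z**3*sin(2*z)/2 + z**3*cos(2*z) - z**2*sin(2*z) + 9*z**2*cos(2*z)/4 - 15*z*sin(2*z)/4 - z*cos(2*z) - sin(2*z)/2 - 15*cos(2*z)/8 + C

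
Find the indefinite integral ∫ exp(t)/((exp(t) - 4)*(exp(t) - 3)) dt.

log(exp(t) - 4) - log(exp(t) - 3) + C

Let u = e^t, du = e^t dt.
The integral becomes ∫ du/((u-4)(u-3)); decompose into partial fractions.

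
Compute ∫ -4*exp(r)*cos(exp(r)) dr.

-4*sin(exp(r)) + C

Let u = exp(r), so du = (exp(r)) dr.
Rewriting, the integral becomes -4·∫ cos(u) du = -4·sin(u).
Substituting back, u = exp(r).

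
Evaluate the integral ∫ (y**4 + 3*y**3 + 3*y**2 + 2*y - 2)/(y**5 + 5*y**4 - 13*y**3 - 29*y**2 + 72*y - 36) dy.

Factor the denominator: (y - 2)*(y - 1)**2*(y + 3)*(y + 6).
Partial-fraction decomposition: 53/(84*(y + 6)) - 19/(240*(y + 3)) - 101/(112*(y - 1)) - 1/(4*(y - 1)**2) + 27/(20*(y - 2)).
Integrate each term; A/(y−a) gives A·log|y−a|; A/(y−a)² gives −A/(y−a).

27*log(y - 2)/20 - 101*log(y - 1)/112 - 19*log(y + 3)/240 + 53*log(y + 6)/84 + 1/(4*y - 4) + C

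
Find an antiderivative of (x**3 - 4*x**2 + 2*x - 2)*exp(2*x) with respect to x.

(4*x**3 - 22*x**2 + 30*x - 23)*exp(2*x)/8 + C

Use integration by parts with u = x**3 - 4*x**2 + 2*x - 2, dv = exp(2*x) dx, so v = exp(2*x)/2.
Apply parts 3 times (tabular method): alternate signs, differentiate u down to 0, integrate dv up.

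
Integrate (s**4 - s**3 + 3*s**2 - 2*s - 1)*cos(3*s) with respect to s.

Use integration by parts with u = s**4 - s**3 + 3*s**2 - 2*s - 1, dv = cos(3*s) ds, so v = sin(3*s)/3.
Apply parts 4 times (tabular method): alternate signs, differentiate u down to 0, integrate dv up.

s**4*sin(3*s)/3 - s**3*sin(3*s)/3 + 4*s**3*cos(3*s)/9 + 5*s**2*sin(3*s)/9 - s**2*cos(3*s)/3 - 4*s*sin(3*s)/9 + 10*s*cos(3*s)/27 - 37*sin(3*s)/81 - 4*cos(3*s)/27 + C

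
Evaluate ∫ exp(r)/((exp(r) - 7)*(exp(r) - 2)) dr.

log(exp(r) - 7)/5 - log(exp(r) - 2)/5 + C

Let u = e^r, du = e^r dr.
The integral becomes ∫ du/((u-7)(u-2)); decompose into partial fractions.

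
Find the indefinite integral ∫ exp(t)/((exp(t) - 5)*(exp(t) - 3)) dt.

Let u = e^t, du = e^t dt.
The integral becomes ∫ du/((u-5)(u-3)); decompose into partial fractions.

log(exp(t) - 5)/2 - log(exp(t) - 3)/2 + C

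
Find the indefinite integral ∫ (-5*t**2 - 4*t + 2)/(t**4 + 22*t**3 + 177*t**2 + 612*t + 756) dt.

-31*log(t + 3)/36 - 476*log(t + 6)/9 + 215*log(t + 7)/4 - 154/(3*t + 18) + C

Factor the denominator: (t + 3)*(t + 6)**2*(t + 7).
Partial-fraction decomposition: 215/(4*(t + 7)) - 476/(9*(t + 6)) + 154/(3*(t + 6)**2) - 31/(36*(t + 3)).
Integrate each term; A/(t−a) gives A·log|t−a|; A/(t−a)² gives −A/(t−a).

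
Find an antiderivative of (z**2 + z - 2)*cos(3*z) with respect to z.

Use integration by parts with u = z**2 + z - 2, dv = cos(3*z) dz, so v = sin(3*z)/3.
Apply parts 2 times (tabular method): alternate signs, differentiate u down to 0, integrate dv up.

z**2*sin(3*z)/3 + z*sin(3*z)/3 + 2*z*cos(3*z)/9 - 20*sin(3*z)/27 + cos(3*z)/9 + C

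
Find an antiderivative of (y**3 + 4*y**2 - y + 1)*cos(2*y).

Use integration by parts with u = y**3 + 4*y**2 - y + 1, dv = cos(2*y) dy, so v = sin(2*y)/2.
Apply parts 3 times (tabular method): alternate signs, differentiate u down to 0, integrate dv up.

y**3*sin(2*y)/2 + 2*y**2*sin(2*y) + 3*y**2*cos(2*y)/4 - 5*y*sin(2*y)/4 + 2*y*cos(2*y) - sin(2*y)/2 - 5*cos(2*y)/8 + C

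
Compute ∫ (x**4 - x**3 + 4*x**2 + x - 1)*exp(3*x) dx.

(27*x**4 - 63*x**3 + 171*x**2 - 87*x + 2)*exp(3*x)/81 + C

Use integration by parts with u = x**4 - x**3 + 4*x**2 + x - 1, dv = exp(3*x) dx, so v = exp(3*x)/3.
Apply parts 4 times (tabular method): alternate signs, differentiate u down to 0, integrate dv up.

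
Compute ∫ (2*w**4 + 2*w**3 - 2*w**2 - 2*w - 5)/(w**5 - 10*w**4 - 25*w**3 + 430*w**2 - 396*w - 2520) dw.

Factor the denominator: (w - 7)*(w - 6)*(w - 5)*(w + 2)*(w + 6).
Partial-fraction decomposition: 2095/(6864*(w + 6)) - 1/(288*(w + 2)) + 205/(22*(w - 5)) - 2935/(96*(w - 6)) + 5371/(234*(w - 7)).
Integrate each term: A/(w−a) contributes A·log|w−a|.

5371*log(w - 7)/234 - 2935*log(w - 6)/96 + 205*log(w - 5)/22 - log(w + 2)/288 + 2095*log(w + 6)/6864 + C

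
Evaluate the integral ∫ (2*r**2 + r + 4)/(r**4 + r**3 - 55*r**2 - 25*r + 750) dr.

Factor the denominator: (r - 5)**2*(r + 5)*(r + 6).
Partial-fraction decomposition: -70/(121*(r + 6)) + 49/(100*(r + 5)) + 1071/(12100*(r - 5)) + 59/(110*(r - 5)**2).
Integrate each term; A/(r−a) gives A·log|r−a|; A/(r−a)² gives −A/(r−a).

1071*log(r - 5)/12100 + 49*log(r + 5)/100 - 70*log(r + 6)/121 - 59/(110*r - 550) + C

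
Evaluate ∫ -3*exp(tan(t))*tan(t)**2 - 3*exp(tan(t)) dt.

Let u = tan(t), so du = (tan(t)**2 + 1) dt.
Rewriting, the integral becomes -3·∫ e^u du = -3·e^u.
Substituting back, u = tan(t).

-3*exp(tan(t)) + C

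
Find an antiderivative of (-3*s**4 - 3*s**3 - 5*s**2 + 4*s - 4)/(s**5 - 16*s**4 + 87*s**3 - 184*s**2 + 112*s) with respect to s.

Factor the denominator: s*(s - 7)*(s - 4)**2*(s - 1).
Partial-fraction decomposition: 11/(54*(s - 1)) + 691/(36*(s - 4)) + 257/(9*(s - 4)**2) - 8453/(378*(s - 7)) - 1/(28*s).
Integrate each term; A/(s−a) gives A·log|s−a|; A/(s−a)² gives −A/(s−a).

-log(s)/28 - 8453*log(s - 7)/378 + 691*log(s - 4)/36 + 11*log(s - 1)/54 - 257/(9*s - 36) + C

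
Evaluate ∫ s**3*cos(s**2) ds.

s**2*sin(s**2)/2 + cos(s**2)/2 + C

Let u = s², du = 2s ds; rewrite as (1/2)∫ u^1·cos(1u) du.
Now integrate by parts 1 time.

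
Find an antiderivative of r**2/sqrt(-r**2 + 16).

Substitute r = 4·sin(θ), so dr = 4·cos(θ) dθ and the radical becomes sqrt(-r**2 + 16) = 4·cos(θ) by the Pythagorean identity.
Integrate the resulting trig expression in θ, then back-substitute θ = asin(r/4), sin(θ) = r/4, cos(θ) = sqrt(-r**2 + 16)/4 (absorbing any constant into C).

-r*sqrt(-r**2 + 16)/2 + 8*asin(r/4) + C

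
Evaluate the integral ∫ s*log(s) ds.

s**2*log(s)/2 - s**2/4 + C

Use integration by parts with u = log(s), dv = s ds.
Then du = 1/s ds and v = s**2/2.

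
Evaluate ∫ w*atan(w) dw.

w**2*atan(w)/2 - w/2 + atan(w)/2 + C

Use integration by parts with u = arctan(w), dv = w dw.
Then du = 1/(w**2 + 1) dw.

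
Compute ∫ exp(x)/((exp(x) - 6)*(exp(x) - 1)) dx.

log(exp(x) - 6)/5 - log(exp(x) - 1)/5 + C

Let u = e^x, du = e^x dx.
The integral becomes ∫ du/((u-6)(u-1)); decompose into partial fractions.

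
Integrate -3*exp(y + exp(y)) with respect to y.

-3*exp(exp(y)) + C

Let u = exp(y), so du = (exp(y)) dy.
Rewriting, the integral becomes -3·∫ e^u du = -3·e^u.
Substituting back, u = exp(y).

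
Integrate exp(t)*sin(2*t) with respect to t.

exp(t)*sin(2*t)/5 - 2*exp(t)*cos(2*t)/5 + C

Let I denote the integral. Integrate by parts with u = sin(2*t), dv = exp(t) dt, so v = exp(t): I = exp(t)*sin(2*t) − 2·∫ exp(t)*cos(2*t) dt.
Apply parts again with u = cos(2*t), dv = exp(t) dt: ∫ exp(t)*cos(2*t) dt = exp(t)*cos(2*t) + 2·I. Substituting back brings back I: I = exp(t)*sin(2*t) - 2*exp(t)*cos(2*t) − 4·I.
Solving for I: (1 + 4)·I equals the remaining terms, so I = (1/5)·(exp(t)*sin(2*t) - 2*exp(t)*cos(2*t)).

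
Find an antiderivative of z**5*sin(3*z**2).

Let u = z², du = 2z dz; rewrite as (1/2)∫ u^2·sin(3u) du.
Now integrate by parts 2 times.

-z**4*cos(3*z**2)/6 + z**2*sin(3*z**2)/9 + cos(3*z**2)/27 + C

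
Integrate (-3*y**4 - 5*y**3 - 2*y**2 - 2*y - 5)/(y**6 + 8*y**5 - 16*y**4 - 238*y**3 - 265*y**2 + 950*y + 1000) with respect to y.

-19*log(y - 5)/120 + 5*log(y - 2)/126 - log(y + 1)/288 + 53*log(y + 4)/18 - 3161*log(y + 5)/1120 + 37/(8*y + 40) + C

Factor the denominator: (y - 5)*(y - 2)*(y + 1)*(y + 4)*(y + 5)**2.
Partial-fraction decomposition: -3161/(1120*(y + 5)) - 37/(8*(y + 5)**2) + 53/(18*(y + 4)) - 1/(288*(y + 1)) + 5/(126*(y - 2)) - 19/(120*(y - 5)).
Integrate each term; A/(y−a) gives A·log|y−a|; A/(y−a)² gives −A/(y−a).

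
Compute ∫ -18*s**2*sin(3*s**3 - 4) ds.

2*cos(3*s**3 - 4) + C

Let u = 3*s**3 - 4, so du = (9*s**2) ds.
Rewriting, the integral becomes -2·∫ sin(u) du = -2·-cos(u).
Substituting back, u = 3*s**3 - 4.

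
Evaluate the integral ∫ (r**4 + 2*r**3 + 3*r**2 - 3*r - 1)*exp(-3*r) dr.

Use integration by parts with u = r**4 + 2*r**3 + 3*r**2 - 3*r - 1, dv = exp(-3*r) dr, so v = -exp(-3*r)/3.
Apply parts 4 times (tabular method): alternate signs, differentiate u down to 0, integrate dv up.

(-27*r**4 - 90*r**3 - 171*r**2 - 33*r + 16)*exp(-3*r)/81 + C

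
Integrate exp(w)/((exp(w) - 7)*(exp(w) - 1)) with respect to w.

Let u = e^w, du = e^w dw.
The integral becomes ∫ du/((u-1)(u-7)); decompose into partial fractions.

log(exp(w) - 7)/6 - log(exp(w) - 1)/6 + C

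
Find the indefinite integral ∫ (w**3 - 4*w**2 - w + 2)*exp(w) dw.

(w**3 - 7*w**2 + 13*w - 11)*exp(w) + C

Use integration by parts with u = w**3 - 4*w**2 - w + 2, dv = exp(w) dw, so v = exp(w).
Apply parts 3 times (tabular method): alternate signs, differentiate u down to 0, integrate dv up.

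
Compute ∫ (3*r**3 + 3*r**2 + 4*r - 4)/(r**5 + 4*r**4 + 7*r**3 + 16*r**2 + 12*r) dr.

-log(r)/3 + 4*log(r + 1)/5 - 35*log(r + 3)/39 + 14*log(r**2 + 4)/65 + 36*atan(r/2)/65 + C

Factor the denominator: r*(r + 1)*(r + 3)*(r**2 + 4).
Partial-fraction decomposition: 4*(7*r + 18)/(65*(r**2 + 4)) - 35/(39*(r + 3)) + 4/(5*(r + 1)) - 1/(3*r).
Integrate each term; A/(r−a) gives A·log|r−a|; the (Br+D)/(r²+p²) term gives a log and an atan.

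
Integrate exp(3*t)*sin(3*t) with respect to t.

Let I denote the integral. Integrate by parts with u = sin(3*t), dv = exp(3*t) dt, so v = exp(3*t)/3: I = exp(3*t)*sin(3*t)/3 − ∫ exp(3*t)*cos(3*t) dt.
Apply parts again with u = cos(3*t), dv = exp(3*t) dt: ∫ exp(3*t)*cos(3*t) dt = exp(3*t)*cos(3*t)/3 + I. Substituting back brings back I: I = exp(3*t)*sin(3*t)/3 - exp(3*t)*cos(3*t)/3 − I.
Solving for I: (1 + 1)·I equals the remaining terms, so I = (1/2)·(exp(3*t)*sin(3*t)/3 - exp(3*t)*cos(3*t)/3).

exp(3*t)*sin(3*t)/6 - exp(3*t)*cos(3*t)/6 + C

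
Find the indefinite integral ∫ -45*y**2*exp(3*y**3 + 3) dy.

Let u = 3*y**3 + 3, so du = (9*y**2) dy.
Rewriting, the integral becomes -5·∫ e^u du = -5·e^u.
Substituting back, u = 3*y**3 + 3.

-5*exp(3*y**3 + 3) + C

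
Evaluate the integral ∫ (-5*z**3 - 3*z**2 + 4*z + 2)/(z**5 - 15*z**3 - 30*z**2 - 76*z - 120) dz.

-339*log(z - 5)/812 - 11*log(z + 2)/28 + 49*log(z + 3)/52 - 199*log(z**2 + 4)/3016 - 657*atan(z/2)/1508 + C

Factor the denominator: (z - 5)*(z + 2)*(z + 3)*(z**2 + 4).
Partial-fraction decomposition: -(199*z + 1314)/(1508*(z**2 + 4)) + 49/(52*(z + 3)) - 11/(28*(z + 2)) - 339/(812*(z - 5)).
Integrate each term; A/(z−a) gives A·log|z−a|; the (Bz+D)/(z²+p²) term gives a log and an atan.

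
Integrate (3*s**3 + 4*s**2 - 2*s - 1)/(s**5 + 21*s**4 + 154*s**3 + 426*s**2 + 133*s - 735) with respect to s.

log(s - 1)/384 + 5*log(s + 3)/16 - 133*log(s + 5)/24 + 669*log(s + 7)/128 - 205/(16*s + 112) + C

Factor the denominator: (s - 1)*(s + 3)*(s + 5)*(s + 7)**2.
Partial-fraction decomposition: 669/(128*(s + 7)) + 205/(16*(s + 7)**2) - 133/(24*(s + 5)) + 5/(16*(s + 3)) + 1/(384*(s - 1)).
Integrate each term; A/(s−a) gives A·log|s−a|; A/(s−a)² gives −A/(s−a).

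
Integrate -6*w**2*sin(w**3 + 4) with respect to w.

Let u = w**3 + 4, so du = (3*w**2) dw.
Rewriting, the integral becomes -2·∫ sin(u) du = -2·-cos(u).
Substituting back, u = w**3 + 4.

2*cos(w**3 + 4) + C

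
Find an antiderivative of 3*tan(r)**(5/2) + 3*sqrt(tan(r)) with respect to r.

Let u = tan(r), so du = (tan(r)**2 + 1) dr.
Rewriting, the integral becomes 3·∫ √u du = 3·(2/3)u^(3/2).
Substituting back, u = tan(r).

2*tan(r)**(3/2) + C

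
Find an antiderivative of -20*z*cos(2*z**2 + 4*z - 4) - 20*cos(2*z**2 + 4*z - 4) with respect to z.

-5*sin(2*z**2 + 4*z - 4) + C

Let u = 2*z**2 + 4*z - 4, so du = (4*z + 4) dz.
Rewriting, the integral becomes -5·∫ cos(u) du = -5·sin(u).
Substituting back, u = 2*z**2 + 4*z - 4.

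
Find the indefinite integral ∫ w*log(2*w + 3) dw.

Use integration by parts with u = log(2*w + 3), dv = w dw.
Then du = 2/(2*w + 3) dw and v = w**2/2.

w**2*log(2*w + 3)/2 - w**2/4 + 3*w/4 - 9*log(2*w + 3)/8 + C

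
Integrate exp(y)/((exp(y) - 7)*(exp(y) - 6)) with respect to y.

Let u = e^y, du = e^y dy.
The integral becomes ∫ du/((u-7)(u-6)); decompose into partial fractions.

log(exp(y) - 7) - log(exp(y) - 6) + C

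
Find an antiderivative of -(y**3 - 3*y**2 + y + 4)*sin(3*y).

Use integration by parts with u = y**3 - 3*y**2 + y + 4, dv = -sin(3*y) dy, so v = cos(3*y)/3.
Apply parts 3 times (tabular method): alternate signs, differentiate u down to 0, integrate dv up.

y**3*cos(3*y)/3 - y**2*sin(3*y)/3 - y**2*cos(3*y) + 2*y*sin(3*y)/3 + y*cos(3*y)/9 - sin(3*y)/27 + 14*cos(3*y)/9 + C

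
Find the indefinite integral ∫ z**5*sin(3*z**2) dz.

Let u = z², du = 2z dz; rewrite as (1/2)∫ u^2·sin(3u) du.
Now integrate by parts 2 times.

-z**4*cos(3*z**2)/6 + z**2*sin(3*z**2)/9 + cos(3*z**2)/27 + C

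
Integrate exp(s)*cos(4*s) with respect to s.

4*exp(s)*sin(4*s)/17 + exp(s)*cos(4*s)/17 + C

Let I denote the integral. Integrate by parts with u = cos(4*s), dv = exp(s) ds, so v = exp(s): I = exp(s)*cos(4*s) + 4·∫ exp(s)*sin(4*s) ds.
Apply parts again with u = sin(4*s), dv = exp(s) ds: ∫ exp(s)*sin(4*s) ds = exp(s)*sin(4*s) − 4·I. Substituting back brings back I: I = 4*exp(s)*sin(4*s) + exp(s)*cos(4*s) − 16·I.
Solving for I: (1 + 16)·I equals the remaining terms, so I = (1/17)·(4*exp(s)*sin(4*s) + exp(s)*cos(4*s)).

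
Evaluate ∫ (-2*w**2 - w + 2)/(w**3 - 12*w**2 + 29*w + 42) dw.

Factor the denominator: (w - 7)*(w - 6)*(w + 1).
Partial-fraction decomposition: 1/(56*(w + 1)) + 76/(7*(w - 6)) - 103/(8*(w - 7)).
Integrate each term: A/(w−a) contributes A·log|w−a|.

-103*log(w - 7)/8 + 76*log(w - 6)/7 + log(w + 1)/56 + C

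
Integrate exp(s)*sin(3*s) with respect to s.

exp(s)*sin(3*s)/10 - 3*exp(s)*cos(3*s)/10 + C

Let I denote the integral. Integrate by parts with u = sin(3*s), dv = exp(s) ds, so v = exp(s): I = exp(s)*sin(3*s) − 3·∫ exp(s)*cos(3*s) ds.
Apply parts again with u = cos(3*s), dv = exp(s) ds: ∫ exp(s)*cos(3*s) ds = exp(s)*cos(3*s) + 3·I. Substituting back brings back I: I = exp(s)*sin(3*s) - 3*exp(s)*cos(3*s) − 9·I.
Solving for I: (1 + 9)·I equals the remaining terms, so I = (1/10)·(exp(s)*sin(3*s) - 3*exp(s)*cos(3*s)).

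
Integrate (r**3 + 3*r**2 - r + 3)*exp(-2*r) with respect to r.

Use integration by parts with u = r**3 + 3*r**2 - r + 3, dv = exp(-2*r) dr, so v = -exp(-2*r)/2.
Apply parts 3 times (tabular method): alternate signs, differentiate u down to 0, integrate dv up.

(-4*r**3 - 18*r**2 - 14*r - 19)*exp(-2*r)/8 + C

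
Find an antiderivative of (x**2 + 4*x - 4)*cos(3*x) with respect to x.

Use integration by parts with u = x**2 + 4*x - 4, dv = cos(3*x) dx, so v = sin(3*x)/3.
Apply parts 2 times (tabular method): alternate signs, differentiate u down to 0, integrate dv up.

x**2*sin(3*x)/3 + 4*x*sin(3*x)/3 + 2*x*cos(3*x)/9 - 38*sin(3*x)/27 + 4*cos(3*x)/9 + C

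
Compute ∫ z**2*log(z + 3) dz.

z**3*log(z + 3)/3 - z**3/9 + z**2/2 - 3*z + 9*log(z + 3) + C

Use integration by parts with u = log(z + 3), dv = z**2 dz.
Then du = 1/(z + 3) dz and v = z**3/3.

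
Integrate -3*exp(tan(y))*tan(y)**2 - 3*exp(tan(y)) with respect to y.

-3*exp(tan(y)) + C

Let u = tan(y), so du = (tan(y)**2 + 1) dy.
Rewriting, the integral becomes -3·∫ e^u du = -3·e^u.
Substituting back, u = tan(y).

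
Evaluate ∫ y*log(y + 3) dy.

y**2*log(y + 3)/2 - y**2/4 + 3*y/2 - 9*log(y + 3)/2 + C

Use integration by parts with u = log(y + 3), dv = y dy.
Then du = 1/(y + 3) dy and v = y**2/2.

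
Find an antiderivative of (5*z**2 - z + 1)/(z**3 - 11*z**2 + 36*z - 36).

Factor the denominator: (z - 6)*(z - 3)*(z - 2).
Partial-fraction decomposition: 19/(4*(z - 2)) - 43/(3*(z - 3)) + 175/(12*(z - 6)).
Integrate each term: A/(z−a) contributes A·log|z−a|.

175*log(z - 6)/12 - 43*log(z - 3)/3 + 19*log(z - 2)/4 + C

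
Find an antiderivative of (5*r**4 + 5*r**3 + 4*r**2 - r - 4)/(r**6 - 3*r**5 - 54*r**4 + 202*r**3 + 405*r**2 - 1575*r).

4*log(r)/1575 - 68989*log(r - 5)/115200 + 569*log(r - 3)/720 + 305*log(r + 3)/4608 - 10489*log(r + 7)/40320 - 3841/(960*r - 4800) + C

Factor the denominator: r*(r - 5)**2*(r - 3)*(r + 3)*(r + 7).
Partial-fraction decomposition: -10489/(40320*(r + 7)) + 305/(4608*(r + 3)) + 569/(720*(r - 3)) - 68989/(115200*(r - 5)) + 3841/(960*(r - 5)**2) + 4/(1575*r).
Integrate each term; A/(r−a) gives A·log|r−a|; A/(r−a)² gives −A/(r−a).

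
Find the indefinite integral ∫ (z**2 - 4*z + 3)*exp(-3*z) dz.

(-9*z**2 + 30*z - 17)*exp(-3*z)/27 + C

Use integration by parts with u = z**2 - 4*z + 3, dv = exp(-3*z) dz, so v = -exp(-3*z)/3.
Apply parts 2 times (tabular method): alternate signs, differentiate u down to 0, integrate dv up.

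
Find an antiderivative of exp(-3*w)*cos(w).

Let I denote the integral. Integrate by parts with u = cos(w), dv = exp(-3*w) dw, so v = -exp(-3*w)/3: I = -exp(-3*w)*cos(w)/3 − (1/3)·∫ exp(-3*w)*sin(w) dw.
Apply parts again with u = sin(w), dv = exp(-3*w) dw: ∫ exp(-3*w)*sin(w) dw = -exp(-3*w)*sin(w)/3 + (1/3)·I. Substituting back brings back I: I = exp(-3*w)*sin(w)/9 - exp(-3*w)*cos(w)/3 − (1/9)·I.
Solving for I: (1 + 1/9)·I equals the remaining terms, so I = (9/10)·(exp(-3*w)*sin(w)/9 - exp(-3*w)*cos(w)/3).

exp(-3*w)*sin(w)/10 - 3*exp(-3*w)*cos(w)/10 + C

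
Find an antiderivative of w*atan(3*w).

Use integration by parts with u = arctan(3*w), dv = w dw.
Then du = 3/(9*w**2 + 1) dw.

w**2*atan(3*w)/2 - w/6 + atan(3*w)/18 + C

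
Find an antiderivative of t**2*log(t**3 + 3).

Let u = t**3 + 3, so du = (3*t**2) dt.
The integral becomes (1/3)·∫ log(u) du; integrate by parts with u′=log(u), dv′=du.

t**3*log(t**3 + 3)/3 - t**3/3 + log(t**3 + 3) + C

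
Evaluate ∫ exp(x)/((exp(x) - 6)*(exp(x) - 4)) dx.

log(exp(x) - 6)/2 - log(exp(x) - 4)/2 + C

Let u = e^x, du = e^x dx.
The integral becomes ∫ du/((u-6)(u-4)); decompose into partial fractions.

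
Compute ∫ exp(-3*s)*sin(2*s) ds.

-3*exp(-3*s)*sin(2*s)/13 - 2*exp(-3*s)*cos(2*s)/13 + C

Let I denote the integral. Integrate by parts with u = sin(2*s), dv = exp(-3*s) ds, so v = -exp(-3*s)/3: I = -exp(-3*s)*sin(2*s)/3 + (2/3)·∫ exp(-3*s)*cos(2*s) ds.
Apply parts again with u = cos(2*s), dv = exp(-3*s) ds: ∫ exp(-3*s)*cos(2*s) ds = -exp(-3*s)*cos(2*s)/3 − (2/3)·I. Substituting back brings back I: I = -exp(-3*s)*sin(2*s)/3 - 2*exp(-3*s)*cos(2*s)/9 − (4/9)·I.
Solving for I: (1 + 4/9)·I equals the remaining terms, so I = (9/13)·(-exp(-3*s)*sin(2*s)/3 - 2*exp(-3*s)*cos(2*s)/9).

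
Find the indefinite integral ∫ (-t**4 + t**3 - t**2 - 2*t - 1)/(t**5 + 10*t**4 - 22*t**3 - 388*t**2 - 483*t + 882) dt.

-1129*log(t - 6)/7605 + log(t - 1)/320 - 7*log(t + 3)/36 - 7141*log(t + 7)/10816 - 695/(104*t + 728) + C

Factor the denominator: (t - 6)*(t - 1)*(t + 3)*(t + 7)**2.
Partial-fraction decomposition: -7141/(10816*(t + 7)) + 695/(104*(t + 7)**2) - 7/(36*(t + 3)) + 1/(320*(t - 1)) - 1129/(7605*(t - 6)).
Integrate each term; A/(t−a) gives A·log|t−a|; A/(t−a)² gives −A/(t−a).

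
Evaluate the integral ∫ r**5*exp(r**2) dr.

(r**4 - 2*r**2 + 2)*exp(r**2)/2 + C

Let u = r², du = 2r dr; rewrite as (1/2)∫ u^2·exp(1u) du.
Now integrate by parts 2 times.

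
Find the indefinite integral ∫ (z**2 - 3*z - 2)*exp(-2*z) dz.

Use integration by parts with u = z**2 - 3*z - 2, dv = exp(-2*z) dz, so v = -exp(-2*z)/2.
Apply parts 2 times (tabular method): alternate signs, differentiate u down to 0, integrate dv up.

(-z**2 + 2*z + 3)*exp(-2*z)/2 + C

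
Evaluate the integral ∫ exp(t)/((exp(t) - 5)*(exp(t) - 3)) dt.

log(exp(t) - 5)/2 - log(exp(t) - 3)/2 + C

Let u = e^t, du = e^t dt.
The integral becomes ∫ du/((u-5)(u-3)); decompose into partial fractions.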